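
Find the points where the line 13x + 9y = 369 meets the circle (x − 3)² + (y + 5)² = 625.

Express y = (369 − 13x)/9 and substitute into the circle:
250x² − 11250x + 121500 = 0  ⟹  x² − 45x + 486 = 0
x = 27 or x = 18, giving (27, 2) and (18, 15).

(18, 15) and (27, 2)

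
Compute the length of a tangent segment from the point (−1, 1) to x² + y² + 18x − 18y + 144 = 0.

√110

With centre O = (−9, 9), |OP|² = 128 and r² = 18.
The tangent meets the radius at right angles, so tangent² = |PO|² − r² = 128 − 18 = 110.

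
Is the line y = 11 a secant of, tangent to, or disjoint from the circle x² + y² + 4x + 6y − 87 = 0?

Centre (−2, −3), r² = 100. Distance² from centre to line = (−14)² = 196.
Since d² > r², the line lies outside the circle.

disjoint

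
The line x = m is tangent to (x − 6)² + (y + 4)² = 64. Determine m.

m = −2 or m = 14

For a tangent, require d(centre, line) = r = 8.
|1·6 + 0·(−4) − m| / √1 = 8
|m − (6)| = 8, so m = 14 or m = −2.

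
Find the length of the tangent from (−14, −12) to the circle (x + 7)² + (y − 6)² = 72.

√301

With centre O = (−7, 6), |OP|² = 373 and r² = 72.
The tangent meets the radius at right angles, so tangent² = |PO|² − r² = 373 − 72 = 301.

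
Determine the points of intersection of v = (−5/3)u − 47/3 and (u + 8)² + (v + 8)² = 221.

(−13, 6) and (2, −19)

Express v = (−47 − 5u)/3 and substitute into the circle:
34u² + 374u − 884 = 0  ⟹  u² + 11u − 26 = 0
u = 2 or u = −13, giving (2, −19) and (−13, 6).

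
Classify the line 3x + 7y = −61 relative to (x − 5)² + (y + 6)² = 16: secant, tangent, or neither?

neither

Substituting the line into the circle gives 58x² − 376x + 802 = 0.
Δ = 141376 − 186064 = −44688.
No real roots: the line does not meet the circle.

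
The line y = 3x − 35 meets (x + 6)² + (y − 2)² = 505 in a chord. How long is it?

9√10

The distance from (−6, 2) to the line is 55/√10, and r² = 505.
Half the chord is √(r² − d²) = √(405/2), so the full chord is 9√10.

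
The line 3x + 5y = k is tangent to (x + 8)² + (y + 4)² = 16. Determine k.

k = −44 ± 4√34

For a tangent, require d(centre, line) = r = 4.
|3·(−8) + 5·(−4) − k| / √34 = 4
|k − (−44)| = 4√34.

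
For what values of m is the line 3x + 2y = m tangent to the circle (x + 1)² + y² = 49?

m = −3 ± 7√13

Tangency holds when the distance from the centre (−1, 0) to the line equals the radius 7:
|3·(−1) + 2·0 − m| / √13 = 7
|m − (−3)| = 7√13.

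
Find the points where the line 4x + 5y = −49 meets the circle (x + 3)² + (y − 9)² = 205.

(−16, 3) and (−6, −5)

From the line, y = (−49 − 4x)/5. Substituting:
41x² + 902x + 3936 = 0  ⟹  x² + 22x + 96 = 0
x = −6 or x = −16, giving (−6, −5) and (−16, 3).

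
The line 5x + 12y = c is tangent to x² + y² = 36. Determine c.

Tangency holds when the distance from the centre (0, 0) to the line equals the radius 6:
|5·0 + 12·0 − c| / √169 = 6
|c| = 6·13, so c = 78 or c = −78.

c = −78 or c = 78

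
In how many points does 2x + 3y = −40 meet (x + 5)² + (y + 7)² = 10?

Centre (−5, −7), r² = 10. Distance² from centre to line = (9)²/13 = 81/13.
Since d² < r², the line cuts the circle twice.

2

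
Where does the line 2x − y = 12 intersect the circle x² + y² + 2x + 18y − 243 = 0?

(−7, −26) and (9, 6)

Substitute y = 2x − 12:
5x² − 10x − 315 = 0  ⟹  x² − 2x − 63 = 0
x = 9 or x = −7, giving (9, 6) and (−7, −26).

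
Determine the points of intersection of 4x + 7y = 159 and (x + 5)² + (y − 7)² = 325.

(−4, 25) and (10, 17)

From the line, y = (159 − 4x)/7. Substituting:
65x² − 390x − 2600 = 0  ⟹  x² − 6x − 40 = 0
x = 10 or x = −4, giving (10, 17) and (−4, 25).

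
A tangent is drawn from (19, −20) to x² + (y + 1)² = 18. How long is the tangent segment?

The centre is (0, −1) and r = 3√2. The square of the distance from P to the centre is 361 + 361 = 722.
The tangent meets the radius at right angles, so tangent² = |PO|² − r² = 722 − 18 = 704.

8√11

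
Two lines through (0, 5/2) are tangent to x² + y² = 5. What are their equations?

x − 2y = −5 and x + 2y = 5

Write the tangent as mx − y + (5/2 − m·(0)) = 0 and set its distance from the centre to √5:
[m·(0) − (−5/2)]² = 5(m² + 1)
4m² − 1 = 0, so m = 1/2 or m = −1/2.
Through (0, 5/2) these give x − 2y = −5 and x + 2y = 5.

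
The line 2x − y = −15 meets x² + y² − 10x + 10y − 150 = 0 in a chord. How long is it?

Centre (5, −5), r² = 200. Perpendicular distance d from centre to line = |30| / √5 = 30/√5.
Chord = 2√(r² − d²) = 2·√(20) = 4√5.

4√5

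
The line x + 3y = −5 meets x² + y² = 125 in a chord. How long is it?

The distance from (0, 0) to the line is 5/√10, and r² = 125.
Half the chord is √(r² − d²) = √(245/2), so the full chord is 7√10.

7√10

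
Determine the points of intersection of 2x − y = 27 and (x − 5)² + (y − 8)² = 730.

Substitute y = 2x − 27:
5x² − 150x + 520 = 0  ⟹  x² − 30x + 104 = 0
x = 26 or x = 4, giving (26, 25) and (4, −19).

(4, −19) and (26, 25)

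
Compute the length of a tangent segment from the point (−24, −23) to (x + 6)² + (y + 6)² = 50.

Centre (−6, −6), r² = 50. |PO|² = (−18)² + (−17)² = 613.
Power of the point: PT² = |PO|² − r² = 563, so PT = √563.

√563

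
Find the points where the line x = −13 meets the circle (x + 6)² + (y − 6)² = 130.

The line gives x = −13. Substituting into the circle:
y² − 12y − 45 = 0
y = 15 or y = −3, giving (−13, 15) and (−13, −3).

(−13, −3) and (−13, 15)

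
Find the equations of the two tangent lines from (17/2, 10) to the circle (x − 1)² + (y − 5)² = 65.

Let a tangent through (17/2, 10) have slope m. Its distance from (1, 5) must equal √65:
(−15/2m − (−5))² = 65(m² + 1)
7m² + 60m + 32 = 0, so m = −8 or m = −4/7.
With m = −8: 8x + y = 78. With m = −4/7: 4x + 7y = 104.

8x + y = 78 and 4x + 7y = 104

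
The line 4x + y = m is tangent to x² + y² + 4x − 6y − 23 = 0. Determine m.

The line touches the circle iff its distance from (−2, 3) is 6:
|4·(−2) + 1·3 − m| / √17 = 6
|m − (−5)| = 6√17.

m = −5 ± 6√17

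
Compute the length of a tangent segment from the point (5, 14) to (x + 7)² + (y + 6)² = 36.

The centre is (−7, −6) and r = 6. The square of the distance from P to the centre is 144 + 400 = 544.
The tangent meets the radius at right angles, so tangent² = |PO|² − r² = 544 − 36 = 508.

2√127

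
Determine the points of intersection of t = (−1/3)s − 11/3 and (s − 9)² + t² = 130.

(−2, −3) and (16, −9)

Express t = (−11 − s)/3 and substitute into the circle:
10s² − 140s − 320 = 0  ⟹  s² − 14s − 32 = 0
s = 16 or s = −2, giving (16, −9) and (−2, −3).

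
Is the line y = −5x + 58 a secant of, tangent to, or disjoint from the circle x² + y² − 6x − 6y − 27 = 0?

Centre (3, 3), r² = 45. Distance² from centre to line = (−40)²/26 = 800/13.
Since d² > r², the line lies outside the circle.

disjoint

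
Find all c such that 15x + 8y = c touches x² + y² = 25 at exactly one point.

c = −85 or c = 85

Tangency holds when the distance from the centre (0, 0) to the line equals the radius 5:
|15·0 + 8·0 − c| / √289 = 5
|c| = 5·17, so c = 85 or c = −85.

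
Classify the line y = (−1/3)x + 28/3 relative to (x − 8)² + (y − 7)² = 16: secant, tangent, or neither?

d² = (1·8 + 3·7 − (28))²/10 = 1/10; r² = 16.
Since d² < r², the line cuts the circle twice.

secant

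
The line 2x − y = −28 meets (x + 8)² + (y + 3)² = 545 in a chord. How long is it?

From the line, y = 2x + 28. Substituting:
5x² + 140x + 480 = 0  ⟹  x² + 28x + 96 = 0
x = −4 or x = −24, giving (−4, 20) and (−24, −20).
Chord length = distance between (−4, 20) and (−24, −20) = √2000 = 20√5.

20√5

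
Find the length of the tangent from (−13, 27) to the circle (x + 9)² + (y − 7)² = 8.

2√102

The centre is (−9, 7) and r = 2√2. The square of the distance from P to the centre is 16 + 400 = 416.
Power of the point: PT² = |PO|² − r² = 408, so PT = 2√102.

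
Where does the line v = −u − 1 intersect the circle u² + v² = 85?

Express v = −u − 1 and substitute into the circle:
2u² + 2u − 84 = 0  ⟹  u² + u − 42 = 0
u = 6 or u = −7, giving (6, −7) and (−7, 6).

(−7, 6) and (6, −7)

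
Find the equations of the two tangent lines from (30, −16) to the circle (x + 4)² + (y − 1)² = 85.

2x + 9y = −84 and 6x + 7y = 68

Let a tangent through (30, −16) have slope m. Its distance from (−4, 1) must equal √85:
[m·(−34) − (17)]² = 85(m² + 1)
63m² + 68m + 12 = 0, so m = −2/9 or m = −6/7.
Through (30, −16) these give 2x + 9y = −84 and 6x + 7y = 68.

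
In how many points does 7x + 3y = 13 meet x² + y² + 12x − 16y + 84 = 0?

Centre (−6, 8), r² = 16. Distance² from centre to line = (−31)²/58 = 961/58.
Since d² > r², the line lies outside the circle.

0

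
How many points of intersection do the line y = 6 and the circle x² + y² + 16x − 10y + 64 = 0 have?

2

Substituting the line into the circle gives x² + 16x + 40 = 0.
Discriminant = (16)² − 4·1·(40) = 96 > 0.
Two real roots: the line is a secant.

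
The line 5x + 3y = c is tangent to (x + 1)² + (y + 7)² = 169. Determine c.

c = −26 ± 13√34

The line touches the circle iff its distance from (−1, −7) is 13:
|5·(−1) + 3·(−7) − c| / √34 = 13
|c − (−26)| = 13√34.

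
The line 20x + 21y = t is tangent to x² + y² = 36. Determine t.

Tangency holds when the distance from the centre (0, 0) to the line equals the radius 6:
|20·0 + 21·0 − t| / √841 = 6
|t| = 6·29, so t = 174 or t = −174.

t = −174 or t = 174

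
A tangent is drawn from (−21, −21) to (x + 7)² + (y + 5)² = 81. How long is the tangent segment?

The centre is (−7, −5) and r = 9. The square of the distance from P to the centre is 196 + 256 = 452.
The tangent meets the radius at right angles, so tangent² = |PO|² − r² = 452 − 81 = 371.

√371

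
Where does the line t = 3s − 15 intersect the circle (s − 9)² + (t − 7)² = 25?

From the line, t = 3s − 15. Substituting:
10s² − 150s + 540 = 0  ⟹  s² − 15s + 54 = 0
s = 9 or s = 6, giving (9, 12) and (6, 3).

(6, 3) and (9, 12)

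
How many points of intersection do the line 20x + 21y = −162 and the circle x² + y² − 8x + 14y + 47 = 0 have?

2

Centre (4, −7), r² = 18. Distance² from centre to line = (95)²/841 = 9025/841.
Since d² < r², the line cuts the circle twice.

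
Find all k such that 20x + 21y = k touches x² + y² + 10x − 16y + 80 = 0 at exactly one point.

The line touches the circle iff its distance from (−5, 8) is 3:
|20·(−5) + 21·8 − k| / √841 = 3
|k − (68)| = 3·29, so k = 155 or k = −19.

k = −19 or k = 155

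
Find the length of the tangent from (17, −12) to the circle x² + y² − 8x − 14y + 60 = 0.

With centre O = (4, 7), |OP|² = 530 and r² = 5.
By the tangent–radius right angle, tangent length = √(|PO|² − r²) = √525 = 5√21.

5√21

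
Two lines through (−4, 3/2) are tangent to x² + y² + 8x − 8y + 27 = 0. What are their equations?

x − 2y = −7 and x + 2y = −1

Let a tangent through (−4, 3/2) have slope m. Its distance from (−4, 4) must equal √5:
[m·(0) − (5/2)]² = 5(m² + 1)
4m² − 1 = 0, so m = 1/2 or m = −1/2.
With m = 1/2: x − 2y = −7. With m = −1/2: x + 2y = −1.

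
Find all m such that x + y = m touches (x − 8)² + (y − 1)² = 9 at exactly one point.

m = 9 ± 3√2

For a tangent, require d(centre, line) = r = 3.
|1·8 + 1·1 − m| / √2 = 3
|m − (9)| = 3√2.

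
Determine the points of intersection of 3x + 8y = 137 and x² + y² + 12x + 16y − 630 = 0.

(−5, 19) and (11, 13)

Express y = (137 − 3x)/8 and substitute into the circle:
73x² − 438x − 4015 = 0  ⟹  x² − 6x − 55 = 0
x = 11 or x = −5, giving (11, 13) and (−5, 19).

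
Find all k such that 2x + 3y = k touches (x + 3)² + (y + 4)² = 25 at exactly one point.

Tangency holds when the distance from the centre (−3, −4) to the line equals the radius 5:
|2·(−3) + 3·(−4) − k| / √13 = 5
|k − (−18)| = 5√13.

k = −18 ± 5√13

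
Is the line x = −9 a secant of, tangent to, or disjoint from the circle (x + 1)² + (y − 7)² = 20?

disjoint

Substituting the line into the circle gives y² − 14y + 93 = 0.
Discriminant = (−14)² − 4·1·(93) = −176 < 0.
No real roots: the line does not meet the circle.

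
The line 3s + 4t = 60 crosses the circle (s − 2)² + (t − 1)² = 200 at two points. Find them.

Express t = (60 − 3s)/4 and substitute into the circle:
25s² − 400s = 0  ⟹  s² − 16s = 0
s = 16 or s = 0, giving (16, 3) and (0, 15).

(0, 15) and (16, 3)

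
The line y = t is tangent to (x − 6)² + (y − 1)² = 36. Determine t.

Tangency holds when the distance from the centre (6, 1) to the line equals the radius 6:
|0·6 + 1·1 − t| / √1 = 6
|t − (1)| = 6, so t = 7 or t = −5.

t = −5 or t = 7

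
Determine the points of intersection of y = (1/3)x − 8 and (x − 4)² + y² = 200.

(−6, −10) and (18, −2)

Substitute y = (−24 + x)/3:
10x² − 120x − 1080 = 0  ⟹  x² − 12x − 108 = 0
x = 18 or x = −6, giving (18, −2) and (−6, −10).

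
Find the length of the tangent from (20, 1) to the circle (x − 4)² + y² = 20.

√237

With centre O = (4, 0), |OP|² = 257 and r² = 20.
Power of the point: PT² = |PO|² − r² = 237, so PT = √237.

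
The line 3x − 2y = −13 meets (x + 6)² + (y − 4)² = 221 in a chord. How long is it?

8√13

Centre (−6, 4), r² = 221. Perpendicular distance d from centre to line = |−13| / √13 = 13/√13.
Half the chord is √(r² − d²) = √(208), so the full chord is 8√13.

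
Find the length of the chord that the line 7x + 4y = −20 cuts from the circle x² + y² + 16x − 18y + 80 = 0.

2√65

Express y = (−20 − 7x)/4 and substitute into the circle:
65x² + 1040x + 3120 = 0  ⟹  x² + 16x + 48 = 0
x = −4 or x = −12, giving (−4, 2) and (−12, 16).
Chord length = distance between (−4, 2) and (−12, 16) = √260 = 2√65.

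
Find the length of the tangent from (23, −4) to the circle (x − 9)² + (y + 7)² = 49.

With centre O = (9, −7), |OP|² = 205 and r² = 49.
Power of the point: PT² = |PO|² − r² = 156, so PT = 2√39.

2√39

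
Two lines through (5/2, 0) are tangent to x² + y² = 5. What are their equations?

2x + y = 5 and 2x − y = 5

A line y − (0) = m(x − (5/2)) is tangent when its distance from (0, 0) is √5:
(−5/2m − (0))² = 5(m² + 1)
m² − 4 = 0, so m = −2 or m = 2.
With m = −2: 2x + y = 5. With m = 2: 2x − y = 5.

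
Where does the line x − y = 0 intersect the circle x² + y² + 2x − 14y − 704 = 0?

(−16, −16) and (22, 22)

Express y = x and substitute into the circle:
2x² − 12x − 704 = 0  ⟹  x² − 6x − 352 = 0
x = 22 or x = −16, giving (22, 22) and (−16, −16).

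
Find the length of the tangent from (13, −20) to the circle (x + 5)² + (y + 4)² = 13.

Centre (−5, −4), r² = 13. |PO|² = (18)² + (−16)² = 580.
Power of the point: PT² = |PO|² − r² = 567, so PT = 9√7.

9√7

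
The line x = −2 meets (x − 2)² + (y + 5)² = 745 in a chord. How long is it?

Centre (2, −5), r² = 745. Perpendicular distance d from centre to line = |4| / √1 = 4.
Half the chord is √(r² − d²) = √(729), so the full chord is 54.

54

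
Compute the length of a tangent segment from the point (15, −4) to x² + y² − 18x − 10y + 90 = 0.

√101

With centre O = (9, 5), |OP|² = 117 and r² = 16.
By the tangent–radius right angle, tangent length = √(|PO|² − r²) = √101.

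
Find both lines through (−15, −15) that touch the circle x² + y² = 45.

2x − y = −15 and x − 2y = 15

Let a tangent through (−15, −15) have slope m. Its distance from (0, 0) must equal 3√5:
(15m − (15))² = 45(m² + 1)
2m² − 5m + 2 = 0, so m = 2 or m = 1/2.
Through (−15, −15) these give 2x − y = −15 and x − 2y = 15.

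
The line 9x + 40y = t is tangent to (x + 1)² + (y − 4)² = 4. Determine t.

t = 69 or t = 233

The line touches the circle iff its distance from (−1, 4) is 2:
|9·(−1) + 40·4 − t| / √1681 = 2
|t − (151)| = 2·41, so t = 233 or t = 69.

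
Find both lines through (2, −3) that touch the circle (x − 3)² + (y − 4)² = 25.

4x + 3y = −1 and 3x − 4y = 18

Let a tangent through (2, −3) have slope m. Its distance from (3, 4) must equal 5:
(1m − (7))² = 25(m² + 1)
12m² + 7m − 12 = 0, so m = −4/3 or m = 3/4.
With m = −4/3: 4x + 3y = −1. With m = 3/4: 3x − 4y = 18.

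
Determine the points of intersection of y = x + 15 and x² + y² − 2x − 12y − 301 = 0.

(−16, −1) and (8, 23)

Substitute y = x + 15:
2x² + 16x − 256 = 0  ⟹  x² + 8x − 128 = 0
x = 8 or x = −16, giving (8, 23) and (−16, −1).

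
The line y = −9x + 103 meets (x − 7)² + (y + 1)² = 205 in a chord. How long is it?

Express y = −9x + 103 and substitute into the circle:
82x² − 1886x + 10660 = 0  ⟹  x² − 23x + 130 = 0
x = 13 or x = 10, giving (13, −14) and (10, 13).
|(13, −14) − (10, 13)| = √((3)² + (−27)²) = 3√82.

3√82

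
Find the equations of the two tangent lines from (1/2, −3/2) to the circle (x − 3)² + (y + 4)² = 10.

3x − y = 3 and x − 3y = 5

A line y − (−3/2) = m(x − (1/2)) is tangent when its distance from (3, −4) is √10:
[m·(5/2) − (−5/2)]² = 10(m² + 1)
3m² − 10m + 3 = 0, so m = 3 or m = 1/3.
With m = 3: 3x − y = 3. With m = 1/3: x − 3y = 5.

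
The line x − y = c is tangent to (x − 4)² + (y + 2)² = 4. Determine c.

c = 6 ± 2√2

For a tangent, require d(centre, line) = r = 2.
|1·4 − 1·(−2) − c| / √2 = 2
|c − (6)| = 2√2.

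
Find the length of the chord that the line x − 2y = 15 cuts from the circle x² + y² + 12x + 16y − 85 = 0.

The distance from (−6, −8) to the line is 5/√5, and r² = 185.
Half the chord is √(r² − d²) = √(180), so the full chord is 12√5.

12√5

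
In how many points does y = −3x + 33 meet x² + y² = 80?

d² = (3·0 + 1·0 − (33))²/10 = 1089/10; r² = 80.
Since d² > r², the line lies outside the circle.

0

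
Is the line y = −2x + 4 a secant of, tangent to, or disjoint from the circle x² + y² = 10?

Substituting the line into the circle gives 5x² − 16x + 6 = 0.
Discriminant = (−16)² − 4·5·(6) = 136 > 0.
Two real roots: the line is a secant.

secant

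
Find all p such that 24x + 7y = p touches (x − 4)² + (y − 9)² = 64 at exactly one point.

Tangency holds when the distance from the centre (4, 9) to the line equals the radius 8:
|24·4 + 7·9 − p| / √625 = 8
|p − (159)| = 8·25, so p = 359 or p = −41.

p = −41 or p = 359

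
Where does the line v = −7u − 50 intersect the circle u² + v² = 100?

Express v = −7u − 50 and substitute into the circle:
50u² + 700u + 2400 = 0  ⟹  u² + 14u + 48 = 0
u = −6 or u = −8, giving (−6, −8) and (−8, 6).

(−8, 6) and (−6, −8)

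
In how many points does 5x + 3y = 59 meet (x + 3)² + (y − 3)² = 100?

Centre (−3, 3), r² = 100. Distance² from centre to line = (−65)²/34 = 4225/34.
Since d² > r², the line lies outside the circle.

0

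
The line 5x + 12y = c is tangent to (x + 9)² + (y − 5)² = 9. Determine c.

c = −24 or c = 54

The line touches the circle iff its distance from (−9, 5) is 3:
|5·(−9) + 12·5 − c| / √169 = 3
|c − (15)| = 3·13, so c = 54 or c = −24.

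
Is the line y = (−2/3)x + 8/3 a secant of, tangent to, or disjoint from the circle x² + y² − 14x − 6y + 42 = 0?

d² = (2·7 + 3·3 − (8))²/13 = 225/13; r² = 16.
Since d² > r², the line lies outside the circle.

disjoint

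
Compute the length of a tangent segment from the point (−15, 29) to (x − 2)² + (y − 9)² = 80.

√609

The centre is (2, 9) and r = 4√5. The square of the distance from P to the centre is 289 + 400 = 689.
Power of the point: PT² = |PO|² − r² = 609, so PT = √609.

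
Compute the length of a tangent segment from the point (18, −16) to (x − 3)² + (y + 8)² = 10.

3√31

The centre is (3, −8) and r = √10. The square of the distance from P to the centre is 225 + 64 = 289.
By the tangent–radius right angle, tangent length = √(|PO|² − r²) = √279 = 3√31.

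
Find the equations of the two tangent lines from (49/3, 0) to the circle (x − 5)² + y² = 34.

Let a tangent through (49/3, 0) have slope m. Its distance from (5, 0) must equal √34:
(−34/3m − (0))² = 34(m² + 1)
25m² − 9 = 0, so m = 3/5 or m = −3/5.
Through (49/3, 0) these give 3x − 5y = 49 and 3x + 5y = 49.

3x − 5y = 49 and 3x + 5y = 49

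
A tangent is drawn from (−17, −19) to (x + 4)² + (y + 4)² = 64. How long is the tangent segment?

√330

With centre O = (−4, −4), |OP|² = 394 and r² = 64.
By the tangent–radius right angle, tangent length = √(|PO|² − r²) = √330.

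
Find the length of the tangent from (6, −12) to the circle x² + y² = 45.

Centre (0, 0), r² = 45. |PO|² = (6)² + (−12)² = 180.
The tangent meets the radius at right angles, so tangent² = |PO|² − r² = 180 − 45 = 135.

3√15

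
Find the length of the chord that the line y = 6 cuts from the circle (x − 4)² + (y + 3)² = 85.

The distance from (4, −3) to the line is 9, and r² = 85.
Chord = 2√(r² − d²) = 2·√(4) = 4.

4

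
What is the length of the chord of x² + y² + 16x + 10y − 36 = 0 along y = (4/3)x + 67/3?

10

Centre (−8, −5), r² = 125. Perpendicular distance d from centre to line = |50| / √25 = 50/√25.
Half the chord is √(r² − d²) = √(25), so the full chord is 10.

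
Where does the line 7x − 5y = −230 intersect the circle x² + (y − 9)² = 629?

Express y = (230 + 7x)/5 and substitute into the circle:
74x² + 2590x + 18500 = 0  ⟹  x² + 35x + 250 = 0
x = −10 or x = −25, giving (−10, 32) and (−25, 11).

(−25, 11) and (−10, 32)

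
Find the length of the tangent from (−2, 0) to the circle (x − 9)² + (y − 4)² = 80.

√57

With centre O = (9, 4), |OP|² = 137 and r² = 80.
Power of the point: PT² = |PO|² − r² = 57, so PT = √57.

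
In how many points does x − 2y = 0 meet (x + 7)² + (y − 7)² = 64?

0

Substituting the line into the circle gives 5x² + 28x + 136 = 0.
Discriminant = (28)² − 4·5·(136) = −1936 < 0.
No real roots: the line does not meet the circle.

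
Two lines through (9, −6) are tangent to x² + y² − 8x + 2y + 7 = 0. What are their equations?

3x + y = 21 and x + 3y = −9

Let a tangent through (9, −6) have slope m. Its distance from (4, −1) must equal √10:
(−5m − (5))² = 10(m² + 1)
3m² + 10m + 3 = 0, so m = −3 or m = −1/3.
Through (9, −6) these give 3x + y = 21 and x + 3y = −9.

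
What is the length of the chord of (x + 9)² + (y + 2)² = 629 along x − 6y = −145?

From the line, y = (145 + x)/6. Substituting:
37x² + 962x + 4921 = 0  ⟹  x² + 26x + 133 = 0
x = −7 or x = −19, giving (−7, 23) and (−19, 21).
Chord length = distance between (−7, 23) and (−19, 21) = √148 = 2√37.

2√37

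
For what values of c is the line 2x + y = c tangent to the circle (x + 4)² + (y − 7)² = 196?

The line touches the circle iff its distance from (−4, 7) is 14:
|2·(−4) + 1·7 − c| / √5 = 14
|c − (−1)| = 14√5.

c = −1 ± 14√5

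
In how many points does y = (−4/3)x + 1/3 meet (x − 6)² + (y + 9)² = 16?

2

Centre (6, −9), r² = 16. Distance² from centre to line = (−4)²/25 = 16/25.
Since d² < r², the line cuts the circle twice.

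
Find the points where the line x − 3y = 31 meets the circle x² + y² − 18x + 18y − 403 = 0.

(−14, −15) and (31, 0)

Substitute y = (−31 + x)/3:
10x² − 170x − 4340 = 0  ⟹  x² − 17x − 434 = 0
x = 31 or x = −14, giving (31, 0) and (−14, −15).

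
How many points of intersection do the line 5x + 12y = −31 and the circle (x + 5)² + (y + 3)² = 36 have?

Substituting the line into the circle gives 169x² + 1390x − 1559 = 0.
Discriminant = (1390)² − 4·169·(−1559) = 2985984 > 0.
Two real roots: the line is a secant.

2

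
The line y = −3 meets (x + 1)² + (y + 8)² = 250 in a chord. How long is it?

30

The distance from (−1, −8) to the line is 5, and r² = 250.
Chord = 2√(r² − d²) = 2·√(225) = 30.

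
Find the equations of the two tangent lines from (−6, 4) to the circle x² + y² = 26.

Write the tangent as mx − y + (4 − m·(−6)) = 0 and set its distance from the centre to √26:
(6m − (−4))² = 26(m² + 1)
5m² + 24m − 5 = 0, so m = 1/5 or m = −5.
With m = 1/5: x − 5y = −26. With m = −5: 5x + y = −26.

x − 5y = −26 and 5x + y = −26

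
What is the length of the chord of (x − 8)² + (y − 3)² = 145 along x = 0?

18

Centre (8, 3), r² = 145. Perpendicular distance d from centre to line = |8| / √1 = 8.
Chord = 2√(r² − d²) = 2·√(81) = 18.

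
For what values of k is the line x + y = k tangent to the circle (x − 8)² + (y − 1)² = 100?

Tangency holds when the distance from the centre (8, 1) to the line equals the radius 10:
|1·8 + 1·1 − k| / √2 = 10
|k − (9)| = 10√2.

k = 9 ± 10√2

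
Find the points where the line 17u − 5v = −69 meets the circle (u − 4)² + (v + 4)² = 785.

(−12, −27) and (3, 24)

Express v = (69 + 17u)/5 and substitute into the circle:
314u² + 2826u − 11304 = 0  ⟹  u² + 9u − 36 = 0
u = 3 or u = −12, giving (3, 24) and (−12, −27).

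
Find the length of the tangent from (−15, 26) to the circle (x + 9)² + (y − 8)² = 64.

The centre is (−9, 8) and r = 8. The square of the distance from P to the centre is 36 + 324 = 360.
By the tangent–radius right angle, tangent length = √(|PO|² − r²) = √296 = 2√74.

2√74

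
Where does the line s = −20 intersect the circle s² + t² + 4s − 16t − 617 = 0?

The line gives s = −20. Substituting into the circle:
t² − 16t − 297 = 0
t = 27 or t = −11, giving (−20, 27) and (−20, −11).

(−20, −11) and (−20, 27)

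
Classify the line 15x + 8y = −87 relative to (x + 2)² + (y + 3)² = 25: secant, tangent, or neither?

Substituting the line into the circle gives 289x² + 2146x + 2625 = 0.
Discriminant = (2146)² − 4·289·(2625) = 1570816 > 0.
Two real roots: the line is a secant.

secant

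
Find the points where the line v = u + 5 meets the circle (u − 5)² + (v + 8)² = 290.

(−12, −7) and (4, 9)

Substitute v = u + 5:
2u² + 16u − 96 = 0  ⟹  u² + 8u − 48 = 0
u = 4 or u = −12, giving (4, 9) and (−12, −7).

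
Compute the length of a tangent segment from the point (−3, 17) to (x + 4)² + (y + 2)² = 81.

The centre is (−4, −2) and r = 9. The square of the distance from P to the centre is 1 + 361 = 362.
By the tangent–radius right angle, tangent length = √(|PO|² − r²) = √281.

√281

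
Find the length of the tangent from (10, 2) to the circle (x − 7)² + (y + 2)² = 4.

The centre is (7, −2) and r = 2. The square of the distance from P to the centre is 9 + 16 = 25.
Power of the point: PT² = |PO|² − r² = 21, so PT = √21.

√21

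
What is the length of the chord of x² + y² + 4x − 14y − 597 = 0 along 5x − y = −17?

10√26

Substitute y = 5x + 17:
26x² + 104x − 546 = 0  ⟹  x² + 4x − 21 = 0
x = 3 or x = −7, giving (3, 32) and (−7, −18).
|(3, 32) − (−7, −18)| = √((10)² + (50)²) = 10√26.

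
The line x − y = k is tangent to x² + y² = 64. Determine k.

k = ±8√2

For a tangent, require d(centre, line) = r = 8.
|1·0 − 1·0 − k| / √2 = 8
|k| = 8√2.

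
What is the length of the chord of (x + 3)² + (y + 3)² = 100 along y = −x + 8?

2√2

Express y = −x + 8 and substitute into the circle:
2x² − 16x + 30 = 0  ⟹  x² − 8x + 15 = 0
x = 5 or x = 3, giving (5, 3) and (3, 5).
Chord length = distance between (5, 3) and (3, 5) = √8 = 2√2.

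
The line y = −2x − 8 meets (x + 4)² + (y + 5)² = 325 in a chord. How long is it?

The distance from (−4, −5) to the line is 5/√5, and r² = 325.
Half the chord is √(r² − d²) = √(320), so the full chord is 16√5.

16√5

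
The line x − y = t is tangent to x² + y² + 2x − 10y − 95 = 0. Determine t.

t = −6 ± 11√2

For a tangent, require d(centre, line) = r = 11.
|1·(−1) − 1·5 − t| / √2 = 11
|t − (−6)| = 11√2.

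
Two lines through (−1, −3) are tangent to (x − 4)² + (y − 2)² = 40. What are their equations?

Let a tangent through (−1, −3) have slope m. Its distance from (4, 2) must equal 2√10:
[m·(5) − (5)]² = 40(m² + 1)
3m² + 10m + 3 = 0, so m = −3 or m = −1/3.
Through (−1, −3) these give 3x + y = −6 and x + 3y = −10.

3x + y = −6 and x + 3y = −10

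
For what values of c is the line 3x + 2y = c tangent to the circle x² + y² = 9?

The line touches the circle iff its distance from (0, 0) is 3:
|3·0 + 2·0 − c| / √13 = 3
|c| = 3√13.

c = ±3√13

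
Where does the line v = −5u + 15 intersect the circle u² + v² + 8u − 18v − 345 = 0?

From the line, v = −5u + 15. Substituting:
26u² − 52u − 390 = 0  ⟹  u² − 2u − 15 = 0
u = 5 or u = −3, giving (5, −10) and (−3, 30).

(−3, 30) and (5, −10)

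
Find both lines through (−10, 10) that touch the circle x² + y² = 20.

Let a tangent through (−10, 10) have slope m. Its distance from (0, 0) must equal 2√5:
(10m − (−10))² = 20(m² + 1)
2m² + 5m + 2 = 0, so m = −2 or m = −1/2.
Through (−10, 10) these give 2x + y = −10 and x + 2y = 10.

2x + y = −10 and x + 2y = 10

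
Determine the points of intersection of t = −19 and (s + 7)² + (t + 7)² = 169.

From the line, t = −19. Substituting:
s² + 14s + 24 = 0
s = −2 or s = −12, giving (−2, −19) and (−12, −19).

(−12, −19) and (−2, −19)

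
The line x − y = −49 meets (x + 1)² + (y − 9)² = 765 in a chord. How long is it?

3√2

Substitute y = x + 49:
2x² + 82x + 836 = 0  ⟹  x² + 41x + 418 = 0
x = −19 or x = −22, giving (−19, 30) and (−22, 27).
|(−19, 30) − (−22, 27)| = √((3)² + (3)²) = 3√2.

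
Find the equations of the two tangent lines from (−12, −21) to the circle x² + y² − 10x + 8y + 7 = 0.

Let a tangent through (−12, −21) have slope m. Its distance from (5, −4) must equal √34:
(17m − (17))² = 34(m² + 1)
15m² − 34m + 15 = 0, so m = 5/3 or m = 3/5.
Through (−12, −21) these give 5x − 3y = 3 and 3x − 5y = 69.

5x − 3y = 3 and 3x − 5y = 69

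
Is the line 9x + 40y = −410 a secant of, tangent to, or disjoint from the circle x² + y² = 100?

d² = (9·0 + 40·0 − (−410))²/1681 = 100; r² = 100.
Since d² = r², the line is tangent.

tangent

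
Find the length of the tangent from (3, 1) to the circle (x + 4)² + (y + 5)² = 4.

9

Centre (−4, −5), r² = 4. |PO|² = (7)² + (6)² = 85.
By the tangent–radius right angle, tangent length = √(|PO|² − r²) = √81 = 9.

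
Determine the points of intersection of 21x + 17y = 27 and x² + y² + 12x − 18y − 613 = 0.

(−23, 30) and (11, −12)

Substitute y = (27 − 21x)/17:
730x² + 8760x − 184690 = 0  ⟹  x² + 12x − 253 = 0
x = 11 or x = −23, giving (11, −12) and (−23, 30).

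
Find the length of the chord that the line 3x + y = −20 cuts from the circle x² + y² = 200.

8√10

The distance from (0, 0) to the line is 20/√10, and r² = 200.
Half the chord is √(r² − d²) = √(160), so the full chord is 8√10.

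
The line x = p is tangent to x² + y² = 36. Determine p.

The line touches the circle iff its distance from (0, 0) is 6:
|1·0 + 0·0 − p| / √1 = 6
|p| = 6, so p = 6 or p = −6.

p = −6 or p = 6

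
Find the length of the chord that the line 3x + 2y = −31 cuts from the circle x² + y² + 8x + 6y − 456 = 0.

Express y = (−31 − 3x)/2 and substitute into the circle:
13x² + 182x − 1235 = 0  ⟹  x² + 14x − 95 = 0
x = 5 or x = −19, giving (5, −23) and (−19, 13).
|(5, −23) − (−19, 13)| = √((24)² + (−36)²) = 12√13.

12√13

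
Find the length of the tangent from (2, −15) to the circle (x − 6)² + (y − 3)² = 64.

2√69

The centre is (6, 3) and r = 8. The square of the distance from P to the centre is 16 + 324 = 340.
Power of the point: PT² = |PO|² − r² = 276, so PT = 2√69.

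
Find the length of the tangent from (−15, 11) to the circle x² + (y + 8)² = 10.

24

The centre is (0, −8) and r = √10. The square of the distance from P to the centre is 225 + 361 = 586.
The tangent meets the radius at right angles, so tangent² = |PO|² − r² = 586 − 10 = 576.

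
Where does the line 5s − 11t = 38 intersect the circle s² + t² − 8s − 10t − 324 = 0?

(−10, −8) and (23, 7)

Express t = (−38 + 5s)/11 and substitute into the circle:
146s² − 1898s − 33580 = 0  ⟹  s² − 13s − 230 = 0
s = 23 or s = −10, giving (23, 7) and (−10, −8).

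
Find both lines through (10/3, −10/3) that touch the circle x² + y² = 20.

2x − y = 10 and x − 2y = 10

A line y − (−10/3) = m(x − (10/3)) is tangent when its distance from (0, 0) is 2√5:
[m·(−10/3) − (10/3)]² = 20(m² + 1)
2m² − 5m + 2 = 0, so m = 2 or m = 1/2.
With m = 2: 2x − y = 10. With m = 1/2: x − 2y = 10.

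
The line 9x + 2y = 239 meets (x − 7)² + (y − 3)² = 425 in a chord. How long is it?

2√85

Centre (7, 3), r² = 425. Perpendicular distance d from centre to line = |−170| / √85 = 170/√85.
Half the chord is √(r² − d²) = √(85), so the full chord is 2√85.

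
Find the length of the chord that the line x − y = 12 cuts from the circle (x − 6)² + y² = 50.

8√2

Centre (6, 0), r² = 50. Perpendicular distance d from centre to line = |−6| / √2 = 6/√2.
Half the chord is √(r² − d²) = √(32), so the full chord is 8√2.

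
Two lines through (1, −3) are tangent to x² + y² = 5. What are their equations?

A line y − (−3) = m(x − (1)) is tangent when its distance from (0, 0) is √5:
[m·(−1) − (3)]² = 5(m² + 1)
2m² − 3m − 2 = 0, so m = 2 or m = −1/2.
Through (1, −3) these give 2x − y = 5 and x + 2y = −5.

2x − y = 5 and x + 2y = −5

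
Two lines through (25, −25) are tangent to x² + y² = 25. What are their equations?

3x + 4y = −25 and 4x + 3y = 25

A line y − (−25) = m(x − (25)) is tangent when its distance from (0, 0) is 5:
[m·(−25) − (25)]² = 25(m² + 1)
12m² + 25m + 12 = 0, so m = −3/4 or m = −4/3.
With m = −3/4: 3x + 4y = −25. With m = −4/3: 4x + 3y = 25.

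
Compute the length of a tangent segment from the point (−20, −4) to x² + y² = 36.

With centre O = (0, 0), |OP|² = 416 and r² = 36.
The tangent meets the radius at right angles, so tangent² = |PO|² − r² = 416 − 36 = 380.

2√95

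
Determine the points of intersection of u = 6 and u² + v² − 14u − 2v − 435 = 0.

The line gives u = 6. Substituting into the circle:
v² − 2v − 483 = 0
v = 23 or v = −21, giving (6, 23) and (6, −21).

(6, −21) and (6, 23)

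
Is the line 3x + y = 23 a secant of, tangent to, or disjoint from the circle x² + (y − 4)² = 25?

Centre (0, 4), r² = 25. Distance² from centre to line = (−19)²/10 = 361/10.
Since d² > r², the line lies outside the circle.

disjoint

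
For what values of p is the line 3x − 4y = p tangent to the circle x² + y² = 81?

Tangency holds when the distance from the centre (0, 0) to the line equals the radius 9:
|3·0 − 4·0 − p| / √25 = 9
|p| = 9·5, so p = 45 or p = −45.

p = −45 or p = 45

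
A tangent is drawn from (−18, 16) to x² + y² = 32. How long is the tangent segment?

With centre O = (0, 0), |OP|² = 580 and r² = 32.
Power of the point: PT² = |PO|² − r² = 548, so PT = 2√137.

2√137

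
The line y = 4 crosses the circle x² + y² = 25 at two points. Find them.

Express y = 4 and substitute into the circle:
x² − 9 = 0
x = 3 or x = −3, giving (3, 4) and (−3, 4).

(−3, 4) and (3, 4)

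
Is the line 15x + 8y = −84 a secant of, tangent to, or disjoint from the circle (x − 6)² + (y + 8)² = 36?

Centre (6, −8), r² = 36. Distance² from centre to line = (110)²/289 = 12100/289.
Since d² > r², the line lies outside the circle.

disjoint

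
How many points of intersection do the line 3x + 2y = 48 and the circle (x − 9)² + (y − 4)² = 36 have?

2

Substituting the line into the circle gives 13x² − 312x + 1780 = 0.
Δ = 97344 − 92560 = 4784.
Two real roots: the line is a secant.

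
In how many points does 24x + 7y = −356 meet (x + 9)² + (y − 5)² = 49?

Substituting the line into the circle gives 625x² + 19650x + 154449 = 0.
Δ = 386122500 − 386122500 = 0.
A repeated root: the line is tangent.

1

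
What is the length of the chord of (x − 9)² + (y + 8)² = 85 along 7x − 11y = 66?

Centre (9, −8), r² = 85. Perpendicular distance d from centre to line = |85| / √170 = 85/√170.
Chord = 2√(r² − d²) = 2·√(85/2) = √170.

√170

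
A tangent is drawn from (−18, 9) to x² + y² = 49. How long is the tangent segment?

2√89

With centre O = (0, 0), |OP|² = 405 and r² = 49.
By the tangent–radius right angle, tangent length = √(|PO|² − r²) = √356 = 2√89.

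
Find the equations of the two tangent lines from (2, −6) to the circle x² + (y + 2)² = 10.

Let a tangent through (2, −6) have slope m. Its distance from (0, −2) must equal √10:
[m·(−2) − (4)]² = 10(m² + 1)
3m² − 8m − 3 = 0, so m = 3 or m = −1/3.
With m = 3: 3x − y = 12. With m = −1/3: x + 3y = −16.

3x − y = 12 and x + 3y = −16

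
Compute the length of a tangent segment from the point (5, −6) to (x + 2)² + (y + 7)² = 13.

The centre is (−2, −7) and r = √13. The square of the distance from P to the centre is 49 + 1 = 50.
The tangent meets the radius at right angles, so tangent² = |PO|² − r² = 50 − 13 = 37.

√37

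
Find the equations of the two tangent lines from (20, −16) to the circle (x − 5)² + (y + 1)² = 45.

Let a tangent through (20, −16) have slope m. Its distance from (5, −1) must equal 3√5:
[m·(−15) − (15)]² = 45(m² + 1)
2m² + 5m + 2 = 0, so m = −1/2 or m = −2.
Through (20, −16) these give x + 2y = −12 and 2x + y = 24.

x + 2y = −12 and 2x + y = 24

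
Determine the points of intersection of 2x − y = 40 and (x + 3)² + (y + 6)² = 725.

(4, −32) and (22, 4)

Express y = 2x − 40 and substitute into the circle:
5x² − 130x + 440 = 0  ⟹  x² − 26x + 88 = 0
x = 22 or x = 4, giving (22, 4) and (4, −32).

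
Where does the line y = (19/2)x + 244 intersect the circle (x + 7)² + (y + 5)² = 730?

(−28, −22) and (−24, 16)

From the line, y = (488 + 19x)/2. Substituting:
365x² + 18980x + 245280 = 0  ⟹  x² + 52x + 672 = 0
x = −24 or x = −28, giving (−24, 16) and (−28, −22).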